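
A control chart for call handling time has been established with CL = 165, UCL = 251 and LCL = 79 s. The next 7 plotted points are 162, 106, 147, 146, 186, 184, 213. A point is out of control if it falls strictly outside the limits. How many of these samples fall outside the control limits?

All 7 points lie within [79, 251].

0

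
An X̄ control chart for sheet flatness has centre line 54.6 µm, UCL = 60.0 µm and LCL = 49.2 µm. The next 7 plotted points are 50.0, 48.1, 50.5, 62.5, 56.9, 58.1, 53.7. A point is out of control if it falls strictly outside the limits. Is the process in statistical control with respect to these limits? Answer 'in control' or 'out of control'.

out of control

Compare each point to [49.2, 60.0]: sample 2 = 48.1 < LCL; sample 4 = 62.5 > UCL.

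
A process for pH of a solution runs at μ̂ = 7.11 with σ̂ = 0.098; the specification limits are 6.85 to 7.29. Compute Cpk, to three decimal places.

0.612

Cpu = (USL − μ̂) / (3σ̂) = (7.29 − 7.11) / (3 × 0.098) = 0.6122; Cpl = (μ̂ − LSL) / (3σ̂) = (7.11 − 6.85) / (3 × 0.098) = 0.8844; Cpk = min(Cpu, Cpl) = 0.6122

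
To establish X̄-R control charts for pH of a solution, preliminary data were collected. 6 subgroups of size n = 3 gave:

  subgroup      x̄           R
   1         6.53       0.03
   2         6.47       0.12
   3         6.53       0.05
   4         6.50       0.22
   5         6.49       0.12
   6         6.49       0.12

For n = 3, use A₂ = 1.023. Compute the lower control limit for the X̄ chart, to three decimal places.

X̄̄ = (6.53 + 6.47 + 6.53 + 6.50 + 6.49 + 6.49) / 6 = 39.0100 / 6 = 6.5017
R̄ = (0.03 + 0.12 + 0.05 + 0.22 + 0.12 + 0.12) / 6 = 0.6600 / 6 = 0.1100
LCL = X̄̄ − A₂·R̄ = 6.5017 − 1.023 × 0.1100 = 6.3891

6.389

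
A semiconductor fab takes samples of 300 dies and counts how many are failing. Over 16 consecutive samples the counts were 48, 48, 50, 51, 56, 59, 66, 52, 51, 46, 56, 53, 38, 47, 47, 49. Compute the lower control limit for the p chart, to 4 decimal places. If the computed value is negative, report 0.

0.1051

p̄ = Σdᵢ / (k·n) = 817 / (16 × 300) = 0.17021
LCL = p̄ − 3·√(p̄(1−p̄)/n) = 0.17021 − 3 × 0.02170 = 0.10512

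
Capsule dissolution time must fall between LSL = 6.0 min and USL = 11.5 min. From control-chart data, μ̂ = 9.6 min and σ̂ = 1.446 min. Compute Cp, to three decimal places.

0.634

Cp = (USL − LSL) / (6σ̂) = (11.5 − 6.0) / (6 × 1.446) = 5.5000 / 8.6760 = 0.6339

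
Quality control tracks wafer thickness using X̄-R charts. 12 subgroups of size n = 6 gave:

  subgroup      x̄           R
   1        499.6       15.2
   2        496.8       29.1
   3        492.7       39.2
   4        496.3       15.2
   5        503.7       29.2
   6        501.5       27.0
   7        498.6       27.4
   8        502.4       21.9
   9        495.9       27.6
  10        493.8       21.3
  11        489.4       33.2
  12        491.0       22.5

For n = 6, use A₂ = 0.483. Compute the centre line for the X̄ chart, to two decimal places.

X̄̄ = (499.6 + 496.8 + 492.7 + 496.3 + 503.7 + 501.5 + 498.6 + 502.4 + 495.9 + 493.8 + 489.4 + 491.0) / 12 = 5961.7000 / 12 = 496.8083
CL = X̄̄ = 496.8083

496.81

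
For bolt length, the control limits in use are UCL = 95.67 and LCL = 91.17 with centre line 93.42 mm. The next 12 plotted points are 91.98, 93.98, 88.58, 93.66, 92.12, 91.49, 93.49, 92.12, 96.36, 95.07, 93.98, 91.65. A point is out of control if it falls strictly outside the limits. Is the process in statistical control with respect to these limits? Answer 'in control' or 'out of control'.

out of control

Compare each point to [91.17, 95.67]: sample 3 = 88.58 < LCL; sample 9 = 96.36 > UCL.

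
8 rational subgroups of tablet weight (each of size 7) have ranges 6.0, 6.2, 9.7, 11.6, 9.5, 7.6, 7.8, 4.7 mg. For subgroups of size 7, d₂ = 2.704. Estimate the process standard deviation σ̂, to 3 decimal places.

R̄ = (6.0 + 6.2 + 9.7 + 11.6 + 9.5 + 7.6 + 7.8 + 4.7) / 8 = 7.8875
σ̂ = R̄ / d₂ = 7.8875 / 2.704 = 2.9170

2.917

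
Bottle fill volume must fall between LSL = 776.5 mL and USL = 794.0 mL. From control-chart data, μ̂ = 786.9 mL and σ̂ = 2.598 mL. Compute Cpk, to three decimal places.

0.911

Cpu = (USL − μ̂) / (3σ̂) = (794.0 − 786.9) / (3 × 2.598) = 0.9110; Cpl = (μ̂ − LSL) / (3σ̂) = (786.9 − 776.5) / (3 × 2.598) = 1.3344; Cpk = min(Cpu, Cpl) = 0.9110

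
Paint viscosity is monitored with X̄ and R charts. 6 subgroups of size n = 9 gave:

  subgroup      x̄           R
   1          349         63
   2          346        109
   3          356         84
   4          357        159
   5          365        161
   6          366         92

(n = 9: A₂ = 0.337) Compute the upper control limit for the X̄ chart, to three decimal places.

X̄̄ = (349 + 346 + 356 + 357 + 365 + 366) / 6 = 2139.0000 / 6 = 356.5000
R̄ = (63 + 109 + 84 + 159 + 161 + 92) / 6 = 668.0000 / 6 = 111.3333
UCL = X̄̄ + A₂·R̄ = 356.5000 + 0.337 × 111.3333 = 394.0193

394.019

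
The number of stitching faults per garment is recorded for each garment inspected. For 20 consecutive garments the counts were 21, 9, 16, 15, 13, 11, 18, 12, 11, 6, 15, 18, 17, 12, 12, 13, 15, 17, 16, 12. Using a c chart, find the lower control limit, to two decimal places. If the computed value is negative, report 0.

c̄ = (21 + 9 + 16 + 15 + 13 + 11 + 18 + 12 + 11 + 6 + 15 + 18 + 17 + 12 + 12 + 13 + 15 + 17 + 16 + 12) / 20 = 279 / 20 = 13.9500
LCL = c̄ − 3√c̄ = 13.9500 − 3 × 3.7350 = 2.7451

2.75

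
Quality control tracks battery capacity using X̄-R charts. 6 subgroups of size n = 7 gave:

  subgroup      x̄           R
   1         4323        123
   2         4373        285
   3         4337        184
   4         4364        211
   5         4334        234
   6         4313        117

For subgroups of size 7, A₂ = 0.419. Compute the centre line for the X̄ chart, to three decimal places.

X̄̄ = (4323 + 4373 + 4337 + 4364 + 4334 + 4313) / 6 = 26044.0000 / 6 = 4340.6667
CL = X̄̄ = 4340.6667

4340.667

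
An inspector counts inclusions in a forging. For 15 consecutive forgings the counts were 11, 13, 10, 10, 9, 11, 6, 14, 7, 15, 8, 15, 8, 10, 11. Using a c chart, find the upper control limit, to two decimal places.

c̄ = (11 + 13 + 10 + 10 + 9 + 11 + 6 + 14 + 7 + 15 + 8 + 15 + 8 + 10 + 11) / 15 = 158 / 15 = 10.5333
UCL = c̄ + 3√c̄ = 10.5333 + 3 × √10.5333 = 10.5333 + 3 × 3.2455 = 20.2699

20.27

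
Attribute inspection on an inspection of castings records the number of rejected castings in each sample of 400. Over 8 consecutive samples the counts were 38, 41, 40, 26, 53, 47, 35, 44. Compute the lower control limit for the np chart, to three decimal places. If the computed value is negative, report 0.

p̄ = Σdᵢ / (k·n) = 324 / (8 × 400) = 0.10125
LCL = np̄ − 3·√(np̄(1−p̄)) = 40.5000 − 3 × 6.0332 = 22.4004

22.400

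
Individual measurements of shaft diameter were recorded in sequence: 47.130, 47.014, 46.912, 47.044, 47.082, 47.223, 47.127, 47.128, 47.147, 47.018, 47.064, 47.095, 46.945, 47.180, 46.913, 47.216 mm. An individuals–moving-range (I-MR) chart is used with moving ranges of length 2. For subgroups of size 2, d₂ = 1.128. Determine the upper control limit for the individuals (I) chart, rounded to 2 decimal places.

X̄ = (47.130 + 47.014 + 46.912 + 47.044 + 47.082 + 47.223 + 47.127 + 47.128 + 47.147 + 47.018 + 47.064 + 47.095 + 46.945 + 47.180 + 46.913 + 47.216) / 16 = 47.0774
Moving ranges: 0.116, 0.102, 0.132, 0.038, 0.141, 0.096, 0.001, 0.019, 0.129, 0.046, 0.031, 0.150, 0.235, 0.267, 0.303; M̄R̄ = 1.8060 / 15 = 0.1204
UCL = X̄ + 3·M̄R̄/d₂ = 47.0774 + 3 × 0.1204 / 1.128 = 47.3976

47.40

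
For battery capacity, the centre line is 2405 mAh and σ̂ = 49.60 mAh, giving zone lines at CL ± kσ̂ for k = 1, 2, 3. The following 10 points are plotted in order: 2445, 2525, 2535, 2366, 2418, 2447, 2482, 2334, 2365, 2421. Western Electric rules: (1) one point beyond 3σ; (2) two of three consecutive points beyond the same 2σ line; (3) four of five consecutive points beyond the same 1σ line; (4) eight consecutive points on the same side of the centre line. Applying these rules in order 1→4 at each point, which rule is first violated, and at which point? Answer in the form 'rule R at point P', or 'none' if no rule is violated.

Zone of each point (C = within 1σ̂, B = 1σ̂–2σ̂, A = 2σ̂–3σ̂, * = beyond 3σ̂; sign = side of CL): 1:+C, 2:+A, 3:+A, 4:-C, 5:+C, 6:+C, 7:+B, 8:-B, 9:-C, 10:+C
Rule 2 (two of three consecutive points beyond the same 2σ limit) is satisfied at point 3.

rule 2 at point 3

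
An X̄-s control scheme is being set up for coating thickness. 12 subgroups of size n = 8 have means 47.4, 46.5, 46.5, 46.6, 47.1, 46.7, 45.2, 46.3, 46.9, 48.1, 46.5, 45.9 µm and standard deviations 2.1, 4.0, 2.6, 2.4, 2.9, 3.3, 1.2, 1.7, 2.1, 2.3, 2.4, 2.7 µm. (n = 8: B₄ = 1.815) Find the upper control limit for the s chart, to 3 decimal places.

4.492

s̄ = (2.1 + 4.0 + 2.6 + 2.4 + 2.9 + 3.3 + 1.2 + 1.7 + 2.1 + 2.3 + 2.4 + 2.7) / 12 = 2.4750
UCL_s = B₄·s̄ = 1.815 × 2.4750 = 4.4921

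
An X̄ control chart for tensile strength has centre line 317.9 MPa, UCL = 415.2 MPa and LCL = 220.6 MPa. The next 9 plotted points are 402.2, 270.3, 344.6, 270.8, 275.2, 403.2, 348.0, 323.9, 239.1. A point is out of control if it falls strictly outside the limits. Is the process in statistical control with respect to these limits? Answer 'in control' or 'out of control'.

All 9 points lie within [220.6, 415.2].

in control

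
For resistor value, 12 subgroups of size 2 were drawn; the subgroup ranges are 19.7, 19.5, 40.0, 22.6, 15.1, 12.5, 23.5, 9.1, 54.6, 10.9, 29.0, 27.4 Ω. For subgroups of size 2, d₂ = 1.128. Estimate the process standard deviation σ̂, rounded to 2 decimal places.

20.97

R̄ = (19.7 + 19.5 + 40.0 + 22.6 + 15.1 + 12.5 + 23.5 + 9.1 + 54.6 + 10.9 + 29.0 + 27.4) / 12 = 23.6583
σ̂ = R̄ / d₂ = 23.6583 / 1.128 = 20.9737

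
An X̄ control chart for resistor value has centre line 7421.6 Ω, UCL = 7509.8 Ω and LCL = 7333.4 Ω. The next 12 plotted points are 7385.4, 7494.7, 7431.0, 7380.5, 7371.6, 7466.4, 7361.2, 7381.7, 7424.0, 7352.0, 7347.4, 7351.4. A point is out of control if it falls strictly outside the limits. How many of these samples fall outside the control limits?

All 12 points lie within [7333.4, 7509.8].

0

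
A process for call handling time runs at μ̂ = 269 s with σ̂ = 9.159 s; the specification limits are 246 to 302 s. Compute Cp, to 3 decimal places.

1.019

Cp = (USL − LSL) / (6σ̂) = (302 − 246) / (6 × 9.159) = 56.0000 / 54.9540 = 1.0190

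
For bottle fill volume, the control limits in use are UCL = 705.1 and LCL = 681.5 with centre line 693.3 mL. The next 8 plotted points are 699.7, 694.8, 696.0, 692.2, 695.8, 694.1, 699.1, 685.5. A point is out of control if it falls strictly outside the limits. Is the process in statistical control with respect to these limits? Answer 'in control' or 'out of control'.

in control

All 8 points lie within [681.5, 705.1].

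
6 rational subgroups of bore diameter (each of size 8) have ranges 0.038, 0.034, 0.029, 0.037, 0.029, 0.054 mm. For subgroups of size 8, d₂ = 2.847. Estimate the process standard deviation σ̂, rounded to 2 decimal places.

R̄ = (0.038 + 0.034 + 0.029 + 0.037 + 0.029 + 0.054) / 6 = 0.0368
σ̂ = R̄ / d₂ = 0.0368 / 2.847 = 0.0129

0.01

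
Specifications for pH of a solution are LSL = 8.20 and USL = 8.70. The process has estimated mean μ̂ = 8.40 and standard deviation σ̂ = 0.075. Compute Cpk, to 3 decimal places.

0.889

Cpu = (USL − μ̂) / (3σ̂) = (8.70 − 8.40) / (3 × 0.075) = 1.3333; Cpl = (μ̂ − LSL) / (3σ̂) = (8.40 − 8.20) / (3 × 0.075) = 0.8889; Cpk = min(Cpu, Cpl) = 0.8889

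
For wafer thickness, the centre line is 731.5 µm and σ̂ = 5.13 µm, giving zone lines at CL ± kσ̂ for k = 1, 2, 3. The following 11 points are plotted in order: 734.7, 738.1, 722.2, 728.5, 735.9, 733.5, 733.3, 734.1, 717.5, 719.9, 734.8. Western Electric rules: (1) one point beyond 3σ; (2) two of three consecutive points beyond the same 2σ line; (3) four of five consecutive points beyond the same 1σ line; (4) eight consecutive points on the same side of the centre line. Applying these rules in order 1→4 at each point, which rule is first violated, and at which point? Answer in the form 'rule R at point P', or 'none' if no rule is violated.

rule 2 at point 10

Zone of each point (C = within 1σ̂, B = 1σ̂–2σ̂, A = 2σ̂–3σ̂, * = beyond 3σ̂; sign = side of CL): 1:+C, 2:+B, 3:-B, 4:-C, 5:+C, 6:+C, 7:+C, 8:+C, 9:-A, 10:-A, 11:+C
Rule 2 (two of three consecutive points beyond the same 2σ limit) is satisfied at point 10.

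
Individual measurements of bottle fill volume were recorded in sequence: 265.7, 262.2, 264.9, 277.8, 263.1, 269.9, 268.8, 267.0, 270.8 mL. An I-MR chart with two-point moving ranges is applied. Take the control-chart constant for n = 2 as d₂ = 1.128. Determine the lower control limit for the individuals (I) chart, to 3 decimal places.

X̄ = (265.7 + 262.2 + 264.9 + 277.8 + 263.1 + 269.9 + 268.8 + 267.0 + 270.8) / 9 = 267.8000
Moving ranges: 3.5, 2.7, 12.9, 14.7, 6.8, 1.1, 1.8, 3.8; M̄R̄ = 47.3000 / 8 = 5.9125
LCL = X̄ − 3·M̄R̄/d₂ = 267.8000 − 3 × 5.9125 / 1.128 = 252.0753

252.075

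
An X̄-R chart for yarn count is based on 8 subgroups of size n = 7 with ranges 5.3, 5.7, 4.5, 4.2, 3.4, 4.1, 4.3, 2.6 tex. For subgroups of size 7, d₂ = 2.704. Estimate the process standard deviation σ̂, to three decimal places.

1.576

R̄ = (5.3 + 5.7 + 4.5 + 4.2 + 3.4 + 4.1 + 4.3 + 2.6) / 8 = 4.2625
σ̂ = R̄ / d₂ = 4.2625 / 2.704 = 1.5764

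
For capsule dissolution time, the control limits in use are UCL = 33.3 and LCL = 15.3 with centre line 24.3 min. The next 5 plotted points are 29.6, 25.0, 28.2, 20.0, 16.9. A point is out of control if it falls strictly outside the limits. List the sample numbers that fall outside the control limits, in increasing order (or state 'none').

All 5 points lie within [15.3, 33.3].

none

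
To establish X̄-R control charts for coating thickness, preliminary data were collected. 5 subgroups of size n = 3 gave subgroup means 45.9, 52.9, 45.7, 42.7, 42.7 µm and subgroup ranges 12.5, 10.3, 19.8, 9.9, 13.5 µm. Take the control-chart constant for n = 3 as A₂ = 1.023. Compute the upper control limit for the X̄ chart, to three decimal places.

X̄̄ = (45.9 + 52.9 + 45.7 + 42.7 + 42.7) / 5 = 229.9000 / 5 = 45.9800
R̄ = (12.5 + 10.3 + 19.8 + 9.9 + 13.5) / 5 = 66.0000 / 5 = 13.2000
UCL = X̄̄ + A₂·R̄ = 45.9800 + 1.023 × 13.2000 = 59.4836

59.484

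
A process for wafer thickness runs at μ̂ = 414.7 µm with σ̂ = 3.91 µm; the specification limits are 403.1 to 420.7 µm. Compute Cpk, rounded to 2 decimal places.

Cpu = (USL − μ̂) / (3σ̂) = (420.7 − 414.7) / (3 × 3.91) = 0.5115; Cpl = (μ̂ − LSL) / (3σ̂) = (414.7 − 403.1) / (3 × 3.91) = 0.9889; Cpk = min(Cpu, Cpl) = 0.5115

0.51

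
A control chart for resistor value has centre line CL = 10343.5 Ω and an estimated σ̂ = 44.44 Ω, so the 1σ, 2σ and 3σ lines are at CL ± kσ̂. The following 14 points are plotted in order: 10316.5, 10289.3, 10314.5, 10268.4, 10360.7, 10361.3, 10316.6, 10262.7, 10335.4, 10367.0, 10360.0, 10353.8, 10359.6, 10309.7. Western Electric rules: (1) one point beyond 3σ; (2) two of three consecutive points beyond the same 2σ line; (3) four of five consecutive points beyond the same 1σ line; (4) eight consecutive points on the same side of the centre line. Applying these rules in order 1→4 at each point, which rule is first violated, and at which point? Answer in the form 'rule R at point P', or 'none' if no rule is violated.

none

Zone of each point (C = within 1σ̂, B = 1σ̂–2σ̂, A = 2σ̂–3σ̂, * = beyond 3σ̂; sign = side of CL): 1:-C, 2:-B, 3:-C, 4:-B, 5:+C, 6:+C, 7:-C, 8:-B, 9:-C, 10:+C, 11:+C, 12:+C, 13:+C, 14:-C
No rule fires across all 14 points.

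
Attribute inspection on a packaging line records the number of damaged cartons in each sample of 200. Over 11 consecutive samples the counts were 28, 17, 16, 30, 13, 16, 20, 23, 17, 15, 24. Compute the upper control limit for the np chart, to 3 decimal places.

32.611

p̄ = Σdᵢ / (k·n) = 219 / (11 × 200) = 0.09955
UCL = np̄ + 3·√(np̄(1−p̄)) = 19.9091 + 3 × √(19.9091×0.90045) = 19.9091 + 3 × 4.2341 = 32.6113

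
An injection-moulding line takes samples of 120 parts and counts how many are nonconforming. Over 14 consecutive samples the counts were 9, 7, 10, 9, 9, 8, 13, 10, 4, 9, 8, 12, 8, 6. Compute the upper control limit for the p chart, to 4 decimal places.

0.1437

p̄ = Σdᵢ / (k·n) = 122 / (14 × 120) = 0.07262
UCL = p̄ + 3·√(p̄(1−p̄)/n) = 0.07262 + 3 × √(0.07262×0.92738/120) = 0.07262 + 3 × 0.02369 = 0.14369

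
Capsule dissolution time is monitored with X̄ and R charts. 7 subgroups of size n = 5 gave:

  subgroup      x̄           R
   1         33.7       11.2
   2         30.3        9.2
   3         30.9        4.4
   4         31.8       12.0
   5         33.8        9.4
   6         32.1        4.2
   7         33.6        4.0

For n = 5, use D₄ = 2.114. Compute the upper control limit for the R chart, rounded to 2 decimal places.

R̄ = (11.2 + 9.2 + 4.4 + 12.0 + 9.4 + 4.2 + 4.0) / 7 = 54.4000 / 7 = 7.7714
UCL_R = D₄·R̄ = 2.114 × 7.7714 = 16.4288

16.43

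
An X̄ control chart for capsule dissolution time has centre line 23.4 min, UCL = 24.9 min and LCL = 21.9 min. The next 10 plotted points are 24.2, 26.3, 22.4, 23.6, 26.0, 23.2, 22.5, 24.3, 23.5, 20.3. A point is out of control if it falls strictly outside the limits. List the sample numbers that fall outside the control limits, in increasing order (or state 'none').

2, 5, 10

Compare each point to [21.9, 24.9]: sample 2 = 26.3 > UCL; sample 5 = 26.0 > UCL; sample 10 = 20.3 < LCL.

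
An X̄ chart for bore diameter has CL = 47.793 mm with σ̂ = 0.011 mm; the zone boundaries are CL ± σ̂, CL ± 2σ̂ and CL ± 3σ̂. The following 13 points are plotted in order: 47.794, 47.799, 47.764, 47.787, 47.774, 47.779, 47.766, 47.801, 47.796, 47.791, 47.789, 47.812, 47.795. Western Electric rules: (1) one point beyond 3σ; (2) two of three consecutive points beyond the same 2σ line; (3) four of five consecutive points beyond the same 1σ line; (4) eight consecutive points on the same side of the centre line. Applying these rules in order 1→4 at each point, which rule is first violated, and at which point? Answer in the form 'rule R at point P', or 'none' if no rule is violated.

rule 3 at point 7

Zone of each point (C = within 1σ̂, B = 1σ̂–2σ̂, A = 2σ̂–3σ̂, * = beyond 3σ̂; sign = side of CL): 1:+C, 2:+C, 3:-A, 4:-C, 5:-B, 6:-B, 7:-A, 8:+C, 9:+C, 10:-C, 11:-C, 12:+B, 13:+C
Rule 3 (four of five consecutive points beyond the same 1σ limit) is satisfied at point 7.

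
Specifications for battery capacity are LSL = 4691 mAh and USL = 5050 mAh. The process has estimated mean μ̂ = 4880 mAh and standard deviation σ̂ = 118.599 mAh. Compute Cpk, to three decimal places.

0.478

Cpu = (USL − μ̂) / (3σ̂) = (5050 − 4880) / (3 × 118.599) = 0.4778; Cpl = (μ̂ − LSL) / (3σ̂) = (4880 − 4691) / (3 × 118.599) = 0.5312; Cpk = min(Cpu, Cpl) = 0.4778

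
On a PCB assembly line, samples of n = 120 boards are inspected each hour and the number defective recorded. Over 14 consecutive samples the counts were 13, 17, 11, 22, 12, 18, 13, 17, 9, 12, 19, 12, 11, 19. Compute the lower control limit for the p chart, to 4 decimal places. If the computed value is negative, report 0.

p̄ = Σdᵢ / (k·n) = 205 / (14 × 120) = 0.12202
LCL = p̄ − 3·√(p̄(1−p̄)/n) = 0.12202 − 3 × 0.02988 = 0.03239

0.0324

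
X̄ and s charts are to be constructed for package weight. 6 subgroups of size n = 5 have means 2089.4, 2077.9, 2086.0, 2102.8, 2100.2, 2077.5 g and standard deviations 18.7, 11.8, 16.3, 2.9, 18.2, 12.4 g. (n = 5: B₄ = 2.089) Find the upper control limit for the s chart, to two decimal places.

s̄ = (18.7 + 11.8 + 16.3 + 2.9 + 18.2 + 12.4) / 6 = 13.3833
UCL_s = B₄·s̄ = 2.089 × 13.3833 = 27.9578

27.96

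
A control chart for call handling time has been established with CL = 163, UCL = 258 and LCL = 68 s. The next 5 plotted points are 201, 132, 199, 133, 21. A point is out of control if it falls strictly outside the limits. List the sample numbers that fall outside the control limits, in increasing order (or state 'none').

5

Compare each point to [68, 258]: sample 5 = 21 < LCL.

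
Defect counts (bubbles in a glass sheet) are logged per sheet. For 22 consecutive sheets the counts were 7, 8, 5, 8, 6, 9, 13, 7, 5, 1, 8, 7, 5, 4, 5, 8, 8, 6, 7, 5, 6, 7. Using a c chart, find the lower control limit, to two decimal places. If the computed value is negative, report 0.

c̄ = (7 + 8 + 5 + 8 + 6 + 9 + 13 + 7 + 5 + 1 + 8 + 7 + 5 + 4 + 5 + 8 + 8 + 6 + 7 + 5 + 6 + 7) / 22 = 145 / 22 = 6.5909
LCL = c̄ − 3√c̄ = 6.5909 − 3 × 2.5673 = -1.1109 → 0 (cannot be negative)

0.00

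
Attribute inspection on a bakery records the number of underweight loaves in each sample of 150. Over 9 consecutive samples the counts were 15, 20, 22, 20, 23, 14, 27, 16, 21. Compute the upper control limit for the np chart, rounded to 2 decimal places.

32.21

p̄ = Σdᵢ / (k·n) = 178 / (9 × 150) = 0.13185
UCL = np̄ + 3·√(np̄(1−p̄)) = 19.7778 + 3 × √(19.7778×0.86815) = 19.7778 + 3 × 4.1437 = 32.2088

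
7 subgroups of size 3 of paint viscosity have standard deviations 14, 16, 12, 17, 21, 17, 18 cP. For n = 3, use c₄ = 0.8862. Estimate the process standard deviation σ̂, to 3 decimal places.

18.538

s̄ = (14 + 16 + 12 + 17 + 21 + 17 + 18) / 7 = 16.4286
σ̂ = s̄ / c₄ = 16.4286 / 0.8862 = 18.5382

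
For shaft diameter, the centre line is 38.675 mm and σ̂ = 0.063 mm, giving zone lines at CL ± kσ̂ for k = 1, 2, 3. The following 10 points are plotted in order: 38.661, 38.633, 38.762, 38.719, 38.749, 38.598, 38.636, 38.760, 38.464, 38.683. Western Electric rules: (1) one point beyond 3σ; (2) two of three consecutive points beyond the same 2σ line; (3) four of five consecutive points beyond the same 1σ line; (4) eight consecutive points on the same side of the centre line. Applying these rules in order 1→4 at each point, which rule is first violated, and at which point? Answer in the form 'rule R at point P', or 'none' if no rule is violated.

rule 1 at point 9

Zone of each point (C = within 1σ̂, B = 1σ̂–2σ̂, A = 2σ̂–3σ̂, * = beyond 3σ̂; sign = side of CL): 1:-C, 2:-C, 3:+B, 4:+C, 5:+B, 6:-B, 7:-C, 8:+B, 9:-*, 10:+C
Rule 1 (one point beyond the 3σ limits) is satisfied at point 9.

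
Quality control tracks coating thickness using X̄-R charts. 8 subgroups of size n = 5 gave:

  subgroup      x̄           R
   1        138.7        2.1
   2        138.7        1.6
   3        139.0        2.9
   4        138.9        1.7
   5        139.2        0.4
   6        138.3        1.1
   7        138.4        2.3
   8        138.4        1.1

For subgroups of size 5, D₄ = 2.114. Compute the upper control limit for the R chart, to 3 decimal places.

3.488

R̄ = (2.1 + 1.6 + 2.9 + 1.7 + 0.4 + 1.1 + 2.3 + 1.1) / 8 = 13.2000 / 8 = 1.6500
UCL_R = D₄·R̄ = 2.114 × 1.6500 = 3.4881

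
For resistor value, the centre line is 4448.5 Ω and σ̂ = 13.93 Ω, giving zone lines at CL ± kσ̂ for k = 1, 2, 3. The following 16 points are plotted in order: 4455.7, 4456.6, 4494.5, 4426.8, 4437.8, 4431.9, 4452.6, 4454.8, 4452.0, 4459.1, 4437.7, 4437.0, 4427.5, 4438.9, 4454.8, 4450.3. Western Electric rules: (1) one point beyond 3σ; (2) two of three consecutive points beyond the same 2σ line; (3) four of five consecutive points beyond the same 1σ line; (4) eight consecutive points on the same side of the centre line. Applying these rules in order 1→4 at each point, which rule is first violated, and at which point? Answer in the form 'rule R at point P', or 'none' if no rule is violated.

Zone of each point (C = within 1σ̂, B = 1σ̂–2σ̂, A = 2σ̂–3σ̂, * = beyond 3σ̂; sign = side of CL): 1:+C, 2:+C, 3:+*, 4:-B, 5:-C, 6:-B, 7:+C, 8:+C, 9:+C, 10:+C, 11:-C, 12:-C, 13:-B, 14:-C, 15:+C, 16:+C
Rule 1 (one point beyond the 3σ limits) is satisfied at point 3.

rule 1 at point 3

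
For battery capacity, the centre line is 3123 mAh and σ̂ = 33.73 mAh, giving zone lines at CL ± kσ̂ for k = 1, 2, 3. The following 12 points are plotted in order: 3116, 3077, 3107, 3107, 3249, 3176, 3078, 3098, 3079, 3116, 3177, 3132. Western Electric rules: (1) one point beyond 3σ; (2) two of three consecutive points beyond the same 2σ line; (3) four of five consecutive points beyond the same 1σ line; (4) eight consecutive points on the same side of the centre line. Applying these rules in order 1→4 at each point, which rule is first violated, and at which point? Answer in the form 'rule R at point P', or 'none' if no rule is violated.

rule 1 at point 5

Zone of each point (C = within 1σ̂, B = 1σ̂–2σ̂, A = 2σ̂–3σ̂, * = beyond 3σ̂; sign = side of CL): 1:-C, 2:-B, 3:-C, 4:-C, 5:+*, 6:+B, 7:-B, 8:-C, 9:-B, 10:-C, 11:+B, 12:+C
Rule 1 (one point beyond the 3σ limits) is satisfied at point 5.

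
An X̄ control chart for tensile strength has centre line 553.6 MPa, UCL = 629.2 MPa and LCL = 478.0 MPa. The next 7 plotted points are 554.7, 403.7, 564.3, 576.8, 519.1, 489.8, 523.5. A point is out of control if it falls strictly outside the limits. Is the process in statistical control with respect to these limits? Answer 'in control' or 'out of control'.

Compare each point to [478.0, 629.2]: sample 2 = 403.7 < LCL.

out of control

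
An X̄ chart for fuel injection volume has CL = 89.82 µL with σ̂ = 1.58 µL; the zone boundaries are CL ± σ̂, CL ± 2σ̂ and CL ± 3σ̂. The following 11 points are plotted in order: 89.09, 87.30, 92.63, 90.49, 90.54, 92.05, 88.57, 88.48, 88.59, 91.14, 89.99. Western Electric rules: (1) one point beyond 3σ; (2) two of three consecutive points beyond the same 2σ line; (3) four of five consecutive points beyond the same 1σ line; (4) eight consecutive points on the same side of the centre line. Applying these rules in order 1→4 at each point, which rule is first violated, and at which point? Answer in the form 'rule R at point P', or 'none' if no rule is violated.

none

Zone of each point (C = within 1σ̂, B = 1σ̂–2σ̂, A = 2σ̂–3σ̂, * = beyond 3σ̂; sign = side of CL): 1:-C, 2:-B, 3:+B, 4:+C, 5:+C, 6:+B, 7:-C, 8:-C, 9:-C, 10:+C, 11:+C
No rule fires across all 11 points.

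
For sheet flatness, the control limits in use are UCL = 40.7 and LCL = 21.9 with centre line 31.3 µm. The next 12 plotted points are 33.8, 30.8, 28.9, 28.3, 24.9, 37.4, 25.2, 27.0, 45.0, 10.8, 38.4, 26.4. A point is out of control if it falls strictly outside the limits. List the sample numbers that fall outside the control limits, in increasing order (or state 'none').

9, 10

Compare each point to [21.9, 40.7]: sample 9 = 45.0 > UCL; sample 10 = 10.8 < LCL.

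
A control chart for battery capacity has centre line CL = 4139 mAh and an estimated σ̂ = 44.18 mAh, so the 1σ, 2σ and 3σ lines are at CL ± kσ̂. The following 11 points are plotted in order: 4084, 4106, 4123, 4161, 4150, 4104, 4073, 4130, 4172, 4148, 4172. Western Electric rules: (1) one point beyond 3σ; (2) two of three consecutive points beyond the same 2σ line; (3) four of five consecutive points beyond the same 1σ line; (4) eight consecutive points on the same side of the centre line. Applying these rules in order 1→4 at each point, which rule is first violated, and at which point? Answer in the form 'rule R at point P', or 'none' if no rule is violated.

Zone of each point (C = within 1σ̂, B = 1σ̂–2σ̂, A = 2σ̂–3σ̂, * = beyond 3σ̂; sign = side of CL): 1:-B, 2:-C, 3:-C, 4:+C, 5:+C, 6:-C, 7:-B, 8:-C, 9:+C, 10:+C, 11:+C
No rule fires across all 11 points.

none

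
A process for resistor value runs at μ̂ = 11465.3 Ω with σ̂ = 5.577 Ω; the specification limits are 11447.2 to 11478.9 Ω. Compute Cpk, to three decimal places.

0.813

Cpu = (USL − μ̂) / (3σ̂) = (11478.9 − 11465.3) / (3 × 5.577) = 0.8129; Cpl = (μ̂ − LSL) / (3σ̂) = (11465.3 − 11447.2) / (3 × 5.577) = 1.0818; Cpk = min(Cpu, Cpl) = 0.8129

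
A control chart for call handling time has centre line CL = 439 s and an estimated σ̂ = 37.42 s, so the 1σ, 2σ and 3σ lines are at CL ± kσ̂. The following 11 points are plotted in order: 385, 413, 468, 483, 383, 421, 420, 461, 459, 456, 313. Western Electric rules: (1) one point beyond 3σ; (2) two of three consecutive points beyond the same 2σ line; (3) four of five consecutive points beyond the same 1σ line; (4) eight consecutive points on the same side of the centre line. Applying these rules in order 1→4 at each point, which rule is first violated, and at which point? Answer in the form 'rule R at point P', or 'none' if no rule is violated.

rule 1 at point 11

Zone of each point (C = within 1σ̂, B = 1σ̂–2σ̂, A = 2σ̂–3σ̂, * = beyond 3σ̂; sign = side of CL): 1:-B, 2:-C, 3:+C, 4:+B, 5:-B, 6:-C, 7:-C, 8:+C, 9:+C, 10:+C, 11:-*
Rule 1 (one point beyond the 3σ limits) is satisfied at point 11.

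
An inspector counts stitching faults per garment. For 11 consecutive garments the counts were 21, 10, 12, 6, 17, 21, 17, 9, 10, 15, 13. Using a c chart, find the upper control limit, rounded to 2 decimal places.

24.84

c̄ = (21 + 10 + 12 + 6 + 17 + 21 + 17 + 9 + 10 + 15 + 13) / 11 = 151 / 11 = 13.7273
UCL = c̄ + 3√c̄ = 13.7273 + 3 × √13.7273 = 13.7273 + 3 × 3.7050 = 24.8424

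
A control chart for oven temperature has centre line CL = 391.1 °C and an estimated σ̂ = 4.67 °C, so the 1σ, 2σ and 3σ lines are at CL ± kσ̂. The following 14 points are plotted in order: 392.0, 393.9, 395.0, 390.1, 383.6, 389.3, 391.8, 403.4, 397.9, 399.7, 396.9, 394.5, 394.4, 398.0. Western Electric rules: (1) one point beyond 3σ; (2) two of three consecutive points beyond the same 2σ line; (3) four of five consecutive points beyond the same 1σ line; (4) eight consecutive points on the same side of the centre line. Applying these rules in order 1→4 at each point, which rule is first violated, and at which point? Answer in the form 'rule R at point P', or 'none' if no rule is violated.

Zone of each point (C = within 1σ̂, B = 1σ̂–2σ̂, A = 2σ̂–3σ̂, * = beyond 3σ̂; sign = side of CL): 1:+C, 2:+C, 3:+C, 4:-C, 5:-B, 6:-C, 7:+C, 8:+A, 9:+B, 10:+B, 11:+B, 12:+C, 13:+C, 14:+B
Rule 3 (four of five consecutive points beyond the same 1σ limit) is satisfied at point 11.

rule 3 at point 11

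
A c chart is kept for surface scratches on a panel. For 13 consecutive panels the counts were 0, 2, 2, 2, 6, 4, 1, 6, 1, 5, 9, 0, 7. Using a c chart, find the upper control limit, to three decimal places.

9.043

c̄ = (0 + 2 + 2 + 2 + 6 + 4 + 1 + 6 + 1 + 5 + 9 + 0 + 7) / 13 = 45 / 13 = 3.4615
UCL = c̄ + 3√c̄ = 3.4615 + 3 × √3.4615 = 3.4615 + 3 × 1.8605 = 9.0431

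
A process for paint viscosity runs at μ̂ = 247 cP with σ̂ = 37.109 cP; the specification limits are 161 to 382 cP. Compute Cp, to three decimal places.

0.993

Cp = (USL − LSL) / (6σ̂) = (382 − 161) / (6 × 37.109) = 221.0000 / 222.6540 = 0.9926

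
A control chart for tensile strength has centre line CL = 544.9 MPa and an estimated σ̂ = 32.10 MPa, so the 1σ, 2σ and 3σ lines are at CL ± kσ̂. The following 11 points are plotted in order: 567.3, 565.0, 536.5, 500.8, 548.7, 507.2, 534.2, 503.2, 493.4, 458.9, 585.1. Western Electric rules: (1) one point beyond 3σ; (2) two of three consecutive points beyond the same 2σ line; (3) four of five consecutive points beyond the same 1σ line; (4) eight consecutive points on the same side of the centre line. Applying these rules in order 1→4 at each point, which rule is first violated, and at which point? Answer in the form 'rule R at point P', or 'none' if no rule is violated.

Zone of each point (C = within 1σ̂, B = 1σ̂–2σ̂, A = 2σ̂–3σ̂, * = beyond 3σ̂; sign = side of CL): 1:+C, 2:+C, 3:-C, 4:-B, 5:+C, 6:-B, 7:-C, 8:-B, 9:-B, 10:-A, 11:+B
Rule 3 (four of five consecutive points beyond the same 1σ limit) is satisfied at point 10.

rule 3 at point 10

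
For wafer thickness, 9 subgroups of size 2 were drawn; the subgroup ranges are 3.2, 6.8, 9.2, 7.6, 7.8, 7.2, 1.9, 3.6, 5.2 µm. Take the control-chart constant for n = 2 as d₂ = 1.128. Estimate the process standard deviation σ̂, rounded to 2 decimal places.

5.17

R̄ = (3.2 + 6.8 + 9.2 + 7.6 + 7.8 + 7.2 + 1.9 + 3.6 + 5.2) / 9 = 5.8333
σ̂ = R̄ / d₂ = 5.8333 / 1.128 = 5.1714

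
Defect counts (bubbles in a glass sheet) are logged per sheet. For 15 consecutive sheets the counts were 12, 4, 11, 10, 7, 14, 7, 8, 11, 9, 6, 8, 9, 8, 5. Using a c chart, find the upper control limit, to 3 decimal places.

17.398

c̄ = (12 + 4 + 11 + 10 + 7 + 14 + 7 + 8 + 11 + 9 + 6 + 8 + 9 + 8 + 5) / 15 = 129 / 15 = 8.6000
UCL = c̄ + 3√c̄ = 8.6000 + 3 × √8.6000 = 8.6000 + 3 × 2.9326 = 17.3977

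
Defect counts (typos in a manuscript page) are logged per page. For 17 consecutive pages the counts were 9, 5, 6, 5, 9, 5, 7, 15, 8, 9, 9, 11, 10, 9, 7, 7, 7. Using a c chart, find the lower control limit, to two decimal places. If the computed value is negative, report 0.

0.00

c̄ = (9 + 5 + 6 + 5 + 9 + 5 + 7 + 15 + 8 + 9 + 9 + 11 + 10 + 9 + 7 + 7 + 7) / 17 = 138 / 17 = 8.1176
LCL = c̄ − 3√c̄ = 8.1176 − 3 × 2.8491 = -0.4298 → 0 (cannot be negative)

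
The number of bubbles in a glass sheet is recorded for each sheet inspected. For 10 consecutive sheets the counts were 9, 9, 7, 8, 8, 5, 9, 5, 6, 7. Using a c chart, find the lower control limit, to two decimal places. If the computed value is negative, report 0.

0.00

c̄ = (9 + 9 + 7 + 8 + 8 + 5 + 9 + 5 + 6 + 7) / 10 = 73 / 10 = 7.3000
LCL = c̄ − 3√c̄ = 7.3000 − 3 × 2.7019 = -0.8056 → 0 (cannot be negative)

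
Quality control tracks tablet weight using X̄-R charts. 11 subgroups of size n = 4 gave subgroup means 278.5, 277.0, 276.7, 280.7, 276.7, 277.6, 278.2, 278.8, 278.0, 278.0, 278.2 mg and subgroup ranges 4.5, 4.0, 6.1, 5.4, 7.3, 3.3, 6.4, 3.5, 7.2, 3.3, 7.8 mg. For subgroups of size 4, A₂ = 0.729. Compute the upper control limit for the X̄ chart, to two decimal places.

281.93

X̄̄ = (278.5 + 277.0 + 276.7 + 280.7 + 276.7 + 277.6 + 278.2 + 278.8 + 278.0 + 278.0 + 278.2) / 11 = 3058.4000 / 11 = 278.0364
R̄ = (4.5 + 4.0 + 6.1 + 5.4 + 7.3 + 3.3 + 6.4 + 3.5 + 7.2 + 3.3 + 7.8) / 11 = 58.8000 / 11 = 5.3455
UCL = X̄̄ + A₂·R̄ = 278.0364 + 0.729 × 5.3455 = 281.9332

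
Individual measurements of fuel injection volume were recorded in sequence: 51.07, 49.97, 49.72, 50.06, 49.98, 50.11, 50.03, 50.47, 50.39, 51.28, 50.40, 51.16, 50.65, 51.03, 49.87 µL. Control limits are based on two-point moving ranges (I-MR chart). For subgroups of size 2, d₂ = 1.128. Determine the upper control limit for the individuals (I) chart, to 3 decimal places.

X̄ = (51.07 + 49.97 + 49.72 + 50.06 + 49.98 + 50.11 + 50.03 + 50.47 + 50.39 + 51.28 + 50.40 + 51.16 + 50.65 + 51.03 + 49.87) / 15 = 50.4127
Moving ranges: 1.10, 0.25, 0.34, 0.08, 0.13, 0.08, 0.44, 0.08, 0.89, 0.88, 0.76, 0.51, 0.38, 1.16; M̄R̄ = 7.0800 / 14 = 0.5057
UCL = X̄ + 3·M̄R̄/d₂ = 50.4127 + 3 × 0.5057 / 1.128 = 51.7577

51.758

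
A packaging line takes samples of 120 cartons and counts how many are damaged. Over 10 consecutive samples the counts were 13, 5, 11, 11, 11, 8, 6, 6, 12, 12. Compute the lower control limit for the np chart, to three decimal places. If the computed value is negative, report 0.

p̄ = Σdᵢ / (k·n) = 95 / (10 × 120) = 0.07917
LCL = np̄ − 3·√(np̄(1−p̄)) = 9.5000 − 3 × 2.9577 = 0.6269

0.627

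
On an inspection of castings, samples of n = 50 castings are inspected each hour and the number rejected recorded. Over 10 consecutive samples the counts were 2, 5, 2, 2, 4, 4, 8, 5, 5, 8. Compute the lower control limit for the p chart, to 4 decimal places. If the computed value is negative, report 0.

p̄ = Σdᵢ / (k·n) = 45 / (10 × 50) = 0.09000
LCL = p̄ − 3·√(p̄(1−p̄)/n) = 0.09000 − 3 × 0.04047 = -0.03142 → 0 (negative, so LCL = 0)

0.0000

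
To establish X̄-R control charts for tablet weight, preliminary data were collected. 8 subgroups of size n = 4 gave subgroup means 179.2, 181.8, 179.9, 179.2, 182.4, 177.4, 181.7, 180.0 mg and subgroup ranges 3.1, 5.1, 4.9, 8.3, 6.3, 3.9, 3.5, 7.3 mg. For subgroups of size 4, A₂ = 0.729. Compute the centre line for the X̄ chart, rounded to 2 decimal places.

180.20

X̄̄ = (179.2 + 181.8 + 179.9 + 179.2 + 182.4 + 177.4 + 181.7 + 180.0) / 8 = 1441.6000 / 8 = 180.2000
CL = X̄̄ = 180.2000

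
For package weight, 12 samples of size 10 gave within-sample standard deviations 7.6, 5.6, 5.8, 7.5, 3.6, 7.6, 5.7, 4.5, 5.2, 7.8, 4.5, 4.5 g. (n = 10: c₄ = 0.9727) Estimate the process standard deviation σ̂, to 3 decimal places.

5.988

s̄ = (7.6 + 5.6 + 5.8 + 7.5 + 3.6 + 7.6 + 5.7 + 4.5 + 5.2 + 7.8 + 4.5 + 4.5) / 12 = 5.8250
σ̂ = s̄ / c₄ = 5.8250 / 0.9727 = 5.9885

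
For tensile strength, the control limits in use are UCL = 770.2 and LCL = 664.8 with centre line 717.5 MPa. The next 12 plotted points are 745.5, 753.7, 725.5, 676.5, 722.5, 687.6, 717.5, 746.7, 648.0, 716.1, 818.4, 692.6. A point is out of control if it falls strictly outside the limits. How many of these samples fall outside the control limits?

2

Compare each point to [664.8, 770.2]: sample 9 = 648.0 < LCL; sample 11 = 818.4 > UCL.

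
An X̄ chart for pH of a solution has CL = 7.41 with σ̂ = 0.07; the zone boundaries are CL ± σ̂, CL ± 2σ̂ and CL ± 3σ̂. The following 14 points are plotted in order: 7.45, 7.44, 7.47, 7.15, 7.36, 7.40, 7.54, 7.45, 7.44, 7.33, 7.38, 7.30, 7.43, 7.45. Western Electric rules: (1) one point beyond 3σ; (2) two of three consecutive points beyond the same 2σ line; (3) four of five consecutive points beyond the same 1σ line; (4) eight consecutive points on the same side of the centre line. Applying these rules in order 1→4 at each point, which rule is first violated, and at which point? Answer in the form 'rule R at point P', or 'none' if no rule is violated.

rule 1 at point 4

Zone of each point (C = within 1σ̂, B = 1σ̂–2σ̂, A = 2σ̂–3σ̂, * = beyond 3σ̂; sign = side of CL): 1:+C, 2:+C, 3:+C, 4:-*, 5:-C, 6:-C, 7:+B, 8:+C, 9:+C, 10:-B, 11:-C, 12:-B, 13:+C, 14:+C
Rule 1 (one point beyond the 3σ limits) is satisfied at point 4.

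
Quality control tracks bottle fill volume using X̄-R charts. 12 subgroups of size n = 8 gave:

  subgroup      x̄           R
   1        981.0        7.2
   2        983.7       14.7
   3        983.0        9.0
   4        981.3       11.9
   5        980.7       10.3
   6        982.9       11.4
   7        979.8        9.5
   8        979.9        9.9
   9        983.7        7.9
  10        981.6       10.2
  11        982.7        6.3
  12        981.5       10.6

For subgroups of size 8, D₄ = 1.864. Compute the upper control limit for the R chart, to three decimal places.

R̄ = (7.2 + 14.7 + 9.0 + 11.9 + 10.3 + 11.4 + 9.5 + 9.9 + 7.9 + 10.2 + 6.3 + 10.6) / 12 = 118.9000 / 12 = 9.9083
UCL_R = D₄·R̄ = 1.864 × 9.9083 = 18.4691

18.469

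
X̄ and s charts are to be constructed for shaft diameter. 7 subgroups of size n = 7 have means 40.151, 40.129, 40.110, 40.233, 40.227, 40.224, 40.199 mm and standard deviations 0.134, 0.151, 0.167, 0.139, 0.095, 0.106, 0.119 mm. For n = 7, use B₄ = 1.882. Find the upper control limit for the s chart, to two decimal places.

0.24

s̄ = (0.134 + 0.151 + 0.167 + 0.139 + 0.095 + 0.106 + 0.119) / 7 = 0.1301
UCL_s = B₄·s̄ = 1.882 × 0.1301 = 0.2449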